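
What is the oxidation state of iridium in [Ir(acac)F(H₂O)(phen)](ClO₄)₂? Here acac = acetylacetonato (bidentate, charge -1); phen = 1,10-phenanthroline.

2 perchlorate outside the brackets (-1 each) → the complex ion is 2+.
Ligand charges: 1×H2O neutral; 1×acac = -1; 1×phen neutral; 1×F = -1; sum -2.
Ir + (-2) = 2+ ⇒ Ir is +4.

+4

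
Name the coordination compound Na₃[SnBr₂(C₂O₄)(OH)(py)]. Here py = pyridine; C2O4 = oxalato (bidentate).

sodium dibromohydroxooxalato(pyridine)stannate(II)

The 3 sodium counter-ions carry a total charge of +3, so each complex ion is 3−.
Ligand charges: 1×hydroxo (-1 each), 2×bromo (-1 each), 1×pyridine (neutral), 1×oxalato (-2 each); total -5. So Sn + (-5) = 3−, giving Sn = +2.
Ligands are named alphabetically: bromo before hydroxo before oxalato before pyridine.
The complex ion is anionic, so tin takes the -ate form stannate(II).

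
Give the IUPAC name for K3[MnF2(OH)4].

The 3 potassium counter-ions carry a total charge of +3, so each complex ion is 3−.
Ligand charges: 4×hydroxo (-1 each), 2×fluoro (-1 each); total -6. So Mn + (-6) = 3−, giving Mn = +3.
Ligands are named alphabetically: fluoro before hydroxo.
The complex ion is anionic, so manganese takes the -ate form manganate(III).

potassium difluorotetrahydroxomanganate(III)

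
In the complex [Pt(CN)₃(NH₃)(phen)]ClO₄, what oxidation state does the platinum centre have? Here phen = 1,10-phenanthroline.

1 perchlorate outside the brackets (-1 each) → the complex ion is 1+.
Ligand charges: 1×NH3 neutral; 3×CN = -3; 1×phen neutral; sum -3.
Pt + (-3) = 1+ ⇒ Pt is +4.

+4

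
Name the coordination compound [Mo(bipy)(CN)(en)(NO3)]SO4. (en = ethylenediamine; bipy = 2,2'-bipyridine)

The 1 sulfate counter-ion carries a total charge of -2, so each complex ion is 2+.
Ligand charges: 1×ethylenediamine (neutral), 1×2,2'-bipyridine (neutral), 1×nitrato (-1 each), 1×cyano (-1 each); total -2. So Mo + (-2) = 2+, giving Mo = +4.
Ligands are named alphabetically: bipyridine before cyano before ethylenediamine before nitrato.

(2,2'-bipyridine)cyano(ethylenediamine)nitratomolybdenum(IV) sulfate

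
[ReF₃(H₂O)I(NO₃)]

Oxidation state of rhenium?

No counter-ion: the bracketed complex is neutral.
Ligand charges: 3×F = -3; 1×I = -1; 1×H2O neutral; 1×NO3 = -1; sum -5.
Re + (-5) = 0 ⇒ Re is +5.

+5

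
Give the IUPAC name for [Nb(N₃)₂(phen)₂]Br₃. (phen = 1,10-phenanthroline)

The 3 bromide counter-ions carry a total charge of -3, so each complex ion is 3+.
Ligand charges: 2×azido (-1 each), 2×1,10-phenanthroline (neutral); total -2. So Nb + (-2) = 3+, giving Nb = +5.
Ligands are named alphabetically: azido before phenanthroline.

diazidobis(1,10-phenanthroline)niobium(V) bromide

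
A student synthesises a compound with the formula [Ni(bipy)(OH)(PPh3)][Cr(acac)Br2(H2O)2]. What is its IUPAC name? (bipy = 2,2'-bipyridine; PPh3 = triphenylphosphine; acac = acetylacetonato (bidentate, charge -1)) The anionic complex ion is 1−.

(2,2'-bipyridine)hydroxo(triphenylphosphine)nickel(II) (acetylacetonato)diaquadibromochromate(II)

Both ions are complex: the cation is named first with the plain metal name, the anion second with the -ate form; each ion's ligands are alphabetised independently.
The complex anion is given as 1−; its ligand charges sum to -3, so Cr = +2.
A 1:1 salt means the cation carries the equal and opposite charge, 1+.
Cation: ligand charges sum to -1; for the ion to be 1+, Ni = +2.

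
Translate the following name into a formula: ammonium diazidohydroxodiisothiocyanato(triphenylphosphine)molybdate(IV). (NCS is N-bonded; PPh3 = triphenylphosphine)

Ligands: 2 azido (N3, -1), 1 hydroxo (OH, -1), 2 isothiocyanato (NCS, -1), 1 triphenylphosphine (PPh3, neutral). Ligand charge sum = -5.
Charge balance with ammonium (+1) requires 1 complex ion per 1 ammonium.

NH4[Mo(N3)2(NCS)2(OH)(PPh3)]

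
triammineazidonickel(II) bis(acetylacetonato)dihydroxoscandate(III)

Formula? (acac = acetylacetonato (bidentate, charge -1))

Cation [Ni…]: ligand charges -1, Ni(II) ⇒ ion charge 1+.
Anion [Sc…]: ligand charges -4, Sc(III) ⇒ ion charge 1−.
One 1+ cation balances one 1− anion.

[Ni(N3)(NH3)3][Sc(acac)2(OH)2]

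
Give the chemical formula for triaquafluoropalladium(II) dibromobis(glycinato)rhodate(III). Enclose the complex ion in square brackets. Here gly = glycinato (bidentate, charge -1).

[PdF(H2O)3][RhBr2(gly)2]

Cation [Pd…]: ligand charges -1, Pd(II) ⇒ ion charge 1+.
Anion [Rh…]: ligand charges -4, Rh(III) ⇒ ion charge 1−.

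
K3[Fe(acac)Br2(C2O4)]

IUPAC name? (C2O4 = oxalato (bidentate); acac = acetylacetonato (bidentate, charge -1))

potassium (acetylacetonato)dibromooxalatoferrate(II)

The 3 potassium counter-ions carry a total charge of +3, so each complex ion is 3−.
Ligand charges: 1×oxalato (-2 each), 2×bromo (-1 each), 1×acetylacetonato (-1 each); total -5. So Fe + (-5) = 3−, giving Fe = +2.
The complex ion is anionic, so iron takes the -ate form ferrate(II).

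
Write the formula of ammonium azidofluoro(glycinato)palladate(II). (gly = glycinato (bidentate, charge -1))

Ligands: 1 fluoro (F, -1), 1 azido (N3, -1), 1 glycinato (gly, -1). Ligand charge sum = -3.
With Pd in oxidation state +2, the complex ion is [Pd...]^1−.
Charge balance with ammonium (+1) requires 1 complex ion per 1 ammonium.

NH4[PdF(gly)(N3)]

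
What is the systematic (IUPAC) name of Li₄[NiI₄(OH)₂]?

The 4 lithium counter-ions carry a total charge of +4, so each complex ion is 4−.
Ligand charges: 4×iodo (-1 each), 2×hydroxo (-1 each); total -6. So Ni + (-6) = 4−, giving Ni = +2.
Ligands are named alphabetically: hydroxo before iodo.
The complex ion is anionic, so nickel takes the -ate form nickelate(II).

lithium dihydroxotetraiodonickelate(II)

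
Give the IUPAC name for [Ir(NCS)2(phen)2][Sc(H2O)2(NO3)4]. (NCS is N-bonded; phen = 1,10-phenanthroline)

Scandium is always +3 in its complexes; the anion's ligand charges sum to -4, so the complex anion is 1−.
A 1:1 salt means the cation carries the equal and opposite charge, 1+.
Cation: ligand charges sum to -2; for the ion to be 1+, Ir = +3.

diisothiocyanatobis(1,10-phenanthroline)iridium(III) diaquatetranitratoscandate(III)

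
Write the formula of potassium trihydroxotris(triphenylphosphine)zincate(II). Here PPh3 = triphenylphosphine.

K[Zn(OH)3(PPh3)3]

Ligands: 3 triphenylphosphine (PPh3, neutral), 3 hydroxo (OH, -1). Ligand charge sum = -3.
With Zn in oxidation state +2, the complex ion is [Zn...]^1−.
Charge balance with potassium (+1) requires 1 complex ion per 1 potassium.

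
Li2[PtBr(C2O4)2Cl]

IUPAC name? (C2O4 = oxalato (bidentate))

The 2 lithium counter-ions carry a total charge of +2, so each complex ion is 2−.
Ligand charges: 1×chloro (-1 each), 1×bromo (-1 each), 2×oxalato (-2 each); total -6. So Pt + (-6) = 2−, giving Pt = +4.
Ligands are named alphabetically: bromo before chloro before oxalato.
The complex ion is anionic, so platinum takes the -ate form platinate(IV).

lithium bromochlorodioxalatoplatinate(IV)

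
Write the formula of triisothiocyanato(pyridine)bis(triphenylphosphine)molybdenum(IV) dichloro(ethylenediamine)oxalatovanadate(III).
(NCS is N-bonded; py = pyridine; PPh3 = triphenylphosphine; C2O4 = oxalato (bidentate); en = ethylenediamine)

Cation [Mo…]: ligand charges -3, Mo(IV) ⇒ ion charge 1+.
Anion [V…]: ligand charges -4, V(III) ⇒ ion charge 1−.
One 1+ cation balances one 1− anion.

[Mo(NCS)3(PPh3)2(py)][V(C2O4)Cl2(en)]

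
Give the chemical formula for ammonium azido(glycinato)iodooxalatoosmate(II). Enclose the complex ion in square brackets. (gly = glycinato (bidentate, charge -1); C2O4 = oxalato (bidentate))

Ligands: 1 iodo (I, -1), 1 glycinato (gly, -1), 1 oxalato (C2O4, -2), 1 azido (N3, -1). Ligand charge sum = -5.
With Os in oxidation state +2, the complex ion is [Os...]^3−.
Charge balance with ammonium (+1) requires 1 complex ion per 3 ammonium.

(NH4)3[Os(C2O4)(gly)I(N3)]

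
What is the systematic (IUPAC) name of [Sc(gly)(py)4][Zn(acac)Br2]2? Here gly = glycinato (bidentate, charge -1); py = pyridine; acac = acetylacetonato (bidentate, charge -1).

Both ions are complex: the cation is named first with the plain metal name, the anion second with the -ate form; each ion's ligands are alphabetised independently.
Zinc is always +2 in its complexes; the anion's ligand charges sum to -3, so the complex anion is 1−.
With 2 anions per cation, the cation must be 2×1 = 2+.
Cation: ligand charges sum to -1; for the ion to be 2+, Sc = +3.

(glycinato)tetrakis(pyridine)scandium(III) (acetylacetonato)dibromozincate(II)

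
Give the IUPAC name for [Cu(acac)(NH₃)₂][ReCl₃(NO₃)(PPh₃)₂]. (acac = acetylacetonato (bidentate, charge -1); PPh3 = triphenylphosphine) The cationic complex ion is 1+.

(acetylacetonato)diamminecopper(II) trichloronitratobis(triphenylphosphine)rhenate(III)

The complex cation is given as 1+; its ligand charges sum to -1, so Cu = +2.
A 1:1 salt means the anion carries the equal and opposite charge, 1−.
Anion: ligand charges sum to -4; for the ion to be 1−, Re = +3.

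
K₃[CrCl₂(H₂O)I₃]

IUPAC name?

potassium aquadichlorotriiodochromate(II)

The 3 potassium counter-ions carry a total charge of +3, so each complex ion is 3−.
Ligand charges: 3×iodo (-1 each), 1×aqua (neutral), 2×chloro (-1 each); total -5. So Cr + (-5) = 3−, giving Cr = +2.
The complex ion is anionic, so chromium takes the -ate form chromate(II).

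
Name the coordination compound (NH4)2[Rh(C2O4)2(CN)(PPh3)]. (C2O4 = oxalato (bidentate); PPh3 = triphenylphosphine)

ammonium cyanodioxalato(triphenylphosphine)rhodate(III)

The 2 ammonium counter-ions carry a total charge of +2, so each complex ion is 2−.
Ligand charges: 2×oxalato (-2 each), 1×triphenylphosphine (neutral), 1×cyano (-1 each); total -5. So Rh + (-5) = 2−, giving Rh = +3.
The complex ion is anionic, so rhodium takes the -ate form rhodate(III).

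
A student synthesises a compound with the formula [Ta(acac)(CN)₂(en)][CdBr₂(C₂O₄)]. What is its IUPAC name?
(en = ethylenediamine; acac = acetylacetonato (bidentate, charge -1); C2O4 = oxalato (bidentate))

(acetylacetonato)dicyano(ethylenediamine)tantalum(V) dibromooxalatocadmate(II)

Cadmium is always +2 in its complexes; the anion's ligand charges sum to -4, so the complex anion is 2−.
A 1:1 salt means the cation carries the equal and opposite charge, 2+.
Cation: ligand charges sum to -3; for the ion to be 2+, Ta = +5.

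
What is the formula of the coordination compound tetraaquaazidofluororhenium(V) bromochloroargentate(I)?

Cation [Re…]: ligand charges -2, Re(V) ⇒ ion charge 3+.
Anion [Ag…]: ligand charges -2, Ag(I) ⇒ ion charge 1−.

[ReF(H2O)4(N3)][AgBrCl]3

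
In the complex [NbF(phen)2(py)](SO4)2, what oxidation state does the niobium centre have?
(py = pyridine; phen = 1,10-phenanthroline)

2 sulfate outside the brackets (-2 each) → the complex ion is 4+.
Ligand charges: 1×py neutral; 1×F = -1; 2×phen neutral; sum -1.
Nb + (-1) = 4+ ⇒ Nb is +5.

+5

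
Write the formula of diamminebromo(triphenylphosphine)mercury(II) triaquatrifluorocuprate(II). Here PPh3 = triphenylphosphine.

Cation [Hg…]: ligand charges -1, Hg(II) ⇒ ion charge 1+.
Anion [Cu…]: ligand charges -3, Cu(II) ⇒ ion charge 1−.
One 1+ cation balances one 1− anion.

[HgBr(NH3)2(PPh3)][CuF3(H2O)3]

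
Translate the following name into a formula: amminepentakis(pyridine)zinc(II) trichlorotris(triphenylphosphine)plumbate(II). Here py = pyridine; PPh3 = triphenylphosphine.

[Zn(NH3)(py)5][PbCl3(PPh3)3]2

Cation [Zn…]: ligand charges 0, Zn(II) ⇒ ion charge 2+.
Anion [Pb…]: ligand charges -3, Pb(II) ⇒ ion charge 1−.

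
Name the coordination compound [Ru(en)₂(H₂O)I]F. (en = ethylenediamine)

aquabis(ethylenediamine)iodoruthenium(II) fluoride

The 1 fluoride counter-ion carries a total charge of -1, so each complex ion is 1+.
Ligand charges: 1×aqua (neutral), 1×iodo (-1 each), 2×ethylenediamine (neutral); total -1. So Ru + (-1) = 1+, giving Ru = +2.
Ligands are named alphabetically: aqua before ethylenediamine before iodo.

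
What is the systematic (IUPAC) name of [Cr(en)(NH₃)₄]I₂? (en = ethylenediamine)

tetraammine(ethylenediamine)chromium(II) iodide

The 2 iodide counter-ions carry a total charge of -2, so each complex ion is 2+.
Ligand charges: 4×ammine (neutral), 1×ethylenediamine (neutral); total 0. So Cr + (0) = 2+, giving Cr = +2.
Ligands are named alphabetically: ammine before ethylenediamine.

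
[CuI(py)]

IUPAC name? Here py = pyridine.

There is no counter-ion, so the complex is neutral overall.
Ligand charges: 1×iodo (-1 each), 1×pyridine (neutral); total -1. So Cu + (-1) = 0, giving Cu = +1.
Ligands are named alphabetically: iodo before pyridine.

iodo(pyridine)copper(I)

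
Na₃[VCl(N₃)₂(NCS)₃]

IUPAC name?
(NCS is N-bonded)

The 3 sodium counter-ions carry a total charge of +3, so each complex ion is 3−.
Ligand charges: 1×chloro (-1 each), 2×azido (-1 each), 3×isothiocyanato (-1 each); total -6. So V + (-6) = 3−, giving V = +3.
The complex ion is anionic, so vanadium takes the -ate form vanadate(III).

sodium diazidochlorotriisothiocyanatovanadate(III)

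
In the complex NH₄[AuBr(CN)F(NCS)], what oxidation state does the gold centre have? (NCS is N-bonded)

1 ammonium outside the brackets (+1 each) → the complex ion is 1−.
Ligand charges: 1×Br = -1; 1×F = -1; 1×NCS = -1; 1×CN = -1; sum -4.
Au + (-4) = 1− ⇒ Au is +3.

+3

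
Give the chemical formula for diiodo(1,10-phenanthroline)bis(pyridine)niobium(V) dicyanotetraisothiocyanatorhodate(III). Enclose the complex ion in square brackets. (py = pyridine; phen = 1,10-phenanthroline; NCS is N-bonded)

Cation [Nb…]: ligand charges -2, Nb(V) ⇒ ion charge 3+.
Anion [Rh…]: ligand charges -6, Rh(III) ⇒ ion charge 3−.
One 3+ cation balances one 3− anion.

[NbI2(phen)(py)2][Rh(CN)2(NCS)4]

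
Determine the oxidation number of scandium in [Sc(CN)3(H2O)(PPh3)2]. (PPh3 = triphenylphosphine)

+3

No counter-ion: the bracketed complex is neutral.
Ligand charges: 2×PPh3 neutral; 3×CN = -3; 1×H2O neutral; sum -3.
Sc + (-3) = 0 ⇒ Sc is +3.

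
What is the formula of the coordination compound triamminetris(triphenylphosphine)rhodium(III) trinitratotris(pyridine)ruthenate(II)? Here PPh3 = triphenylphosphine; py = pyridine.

[Rh(NH3)3(PPh3)3][Ru(NO3)3(py)3]3

Cation [Rh…]: ligand charges 0, Rh(III) ⇒ ion charge 3+.
Anion [Ru…]: ligand charges -3, Ru(II) ⇒ ion charge 1−.
One 3+ cation requires 3 of the 1− anion.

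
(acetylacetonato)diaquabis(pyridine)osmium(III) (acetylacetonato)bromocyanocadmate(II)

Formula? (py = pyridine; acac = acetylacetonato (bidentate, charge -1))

Cation [Os…]: ligand charges -1, Os(III) ⇒ ion charge 2+.
Anion [Cd…]: ligand charges -3, Cd(II) ⇒ ion charge 1−.

[Os(acac)(H2O)2(py)2][Cd(acac)Br(CN)]2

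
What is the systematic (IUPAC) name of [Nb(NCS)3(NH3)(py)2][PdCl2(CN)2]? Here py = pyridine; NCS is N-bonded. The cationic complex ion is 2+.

amminetriisothiocyanatobis(pyridine)niobium(V) dichlorodicyanopalladate(II)

The complex cation is given as 2+; its ligand charges sum to -3, so Nb = +5.
A 1:1 salt means the anion carries the equal and opposite charge, 2−.
Anion: ligand charges sum to -4; for the ion to be 2−, Pd = +2.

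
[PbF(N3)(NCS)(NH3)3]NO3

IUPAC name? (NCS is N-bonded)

The 1 nitrate counter-ion carries a total charge of -1, so each complex ion is 1+.
Ligand charges: 3×ammine (neutral), 1×isothiocyanato (-1 each), 1×azido (-1 each), 1×fluoro (-1 each); total -3. So Pb + (-3) = 1+, giving Pb = +4.
Ligands are named alphabetically: ammine before azido before fluoro before isothiocyanato.

triammineazidofluoroisothiocyanatolead(IV) nitrate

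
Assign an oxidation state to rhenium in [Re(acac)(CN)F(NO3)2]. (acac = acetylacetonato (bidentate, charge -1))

+5

No counter-ion: the bracketed complex is neutral.
Ligand charges: 2×NO3 = -2; 1×acac = -1; 1×F = -1; 1×CN = -1; sum -5.
Re + (-5) = 0 ⇒ Re is +5.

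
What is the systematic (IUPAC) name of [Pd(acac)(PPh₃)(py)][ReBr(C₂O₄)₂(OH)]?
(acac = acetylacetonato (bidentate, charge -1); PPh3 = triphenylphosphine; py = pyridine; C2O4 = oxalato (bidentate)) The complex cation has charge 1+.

(acetylacetonato)(pyridine)(triphenylphosphine)palladium(II) bromohydroxodioxalatorhenate(V)

Both ions are complex: the cation is named first with the plain metal name, the anion second with the -ate form; each ion's ligands are alphabetised independently.
The complex cation is given as 1+; its ligand charges sum to -1, so Pd = +2.
A 1:1 salt means the anion carries the equal and opposite charge, 1−.
Anion: ligand charges sum to -6; for the ion to be 1−, Re = +5.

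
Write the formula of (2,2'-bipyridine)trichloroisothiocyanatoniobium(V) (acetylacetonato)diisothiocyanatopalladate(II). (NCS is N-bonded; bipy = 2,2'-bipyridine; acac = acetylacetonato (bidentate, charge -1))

[Nb(bipy)Cl3(NCS)][Pd(acac)(NCS)2]

Cation [Nb…]: ligand charges -4, Nb(V) ⇒ ion charge 1+.
Anion [Pd…]: ligand charges -3, Pd(II) ⇒ ion charge 1−.
One 1+ cation balances one 1− anion.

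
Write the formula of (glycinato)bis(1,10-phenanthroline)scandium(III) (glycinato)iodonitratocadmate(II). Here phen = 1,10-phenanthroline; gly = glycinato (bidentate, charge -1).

Cation [Sc…]: ligand charges -1, Sc(III) ⇒ ion charge 2+.
Anion [Cd…]: ligand charges -3, Cd(II) ⇒ ion charge 1−.
One 2+ cation requires 2 of the 1− anion.

[Sc(gly)(phen)2][Cd(gly)I(NO3)]2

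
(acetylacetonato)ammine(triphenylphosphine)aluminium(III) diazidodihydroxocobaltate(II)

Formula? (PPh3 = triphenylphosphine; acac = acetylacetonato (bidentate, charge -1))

Cation [Al…]: ligand charges -1, Al(III) ⇒ ion charge 2+.
Anion [Co…]: ligand charges -4, Co(II) ⇒ ion charge 2−.
One 2+ cation balances one 2− anion.

[Al(acac)(NH3)(PPh3)][Co(N3)2(OH)2]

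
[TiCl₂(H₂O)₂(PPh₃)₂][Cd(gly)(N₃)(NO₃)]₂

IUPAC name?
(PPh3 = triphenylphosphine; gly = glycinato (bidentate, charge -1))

diaquadichlorobis(triphenylphosphine)titanium(IV) azido(glycinato)nitratocadmate(II)

Cadmium is always +2 in its complexes; the anion's ligand charges sum to -3, so the complex anion is 1−.
With 2 anions per cation, the cation must be 2×1 = 2+.
Cation: ligand charges sum to -2; for the ion to be 2+, Ti = +4.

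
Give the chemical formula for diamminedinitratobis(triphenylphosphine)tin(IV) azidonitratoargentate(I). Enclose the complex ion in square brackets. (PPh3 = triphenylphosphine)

Cation [Sn…]: ligand charges -2, Sn(IV) ⇒ ion charge 2+.
Anion [Ag…]: ligand charges -2, Ag(I) ⇒ ion charge 1−.

[Sn(NH3)2(NO3)2(PPh3)2][Ag(N3)(NO3)]2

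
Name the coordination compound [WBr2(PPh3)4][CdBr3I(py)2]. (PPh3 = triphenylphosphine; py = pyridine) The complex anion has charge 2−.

The complex anion is given as 2−; its ligand charges sum to -4, so Cd = +2.
A 1:1 salt means the cation carries the equal and opposite charge, 2+.
Cation: ligand charges sum to -2; for the ion to be 2+, W = +4.

dibromotetrakis(triphenylphosphine)tungsten(IV) tribromoiodobis(pyridine)cadmate(II)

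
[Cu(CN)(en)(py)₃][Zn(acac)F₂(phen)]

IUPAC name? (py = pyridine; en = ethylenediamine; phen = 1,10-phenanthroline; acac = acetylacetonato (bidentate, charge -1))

cyano(ethylenediamine)tris(pyridine)copper(II) (acetylacetonato)difluoro(1,10-phenanthroline)zincate(II)

Both ions are complex: the cation is named first with the plain metal name, the anion second with the -ate form; each ion's ligands are alphabetised independently.
Zinc is always +2 in its complexes; the anion's ligand charges sum to -3, so the complex anion is 1−.
A 1:1 salt means the cation carries the equal and opposite charge, 1+.
Cation: ligand charges sum to -1; for the ion to be 1+, Cu = +2.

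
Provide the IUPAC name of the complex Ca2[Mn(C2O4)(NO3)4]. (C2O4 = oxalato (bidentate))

The 2 calcium counter-ions carry a total charge of +4, so each complex ion is 4−.
Ligand charges: 4×nitrato (-1 each), 1×oxalato (-2 each); total -6. So Mn + (-6) = 4−, giving Mn = +2.
The complex ion is anionic, so manganese takes the -ate form manganate(II).

calcium tetranitratooxalatomanganate(II)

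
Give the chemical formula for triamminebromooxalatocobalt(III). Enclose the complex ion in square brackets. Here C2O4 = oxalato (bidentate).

Ligands: 1 oxalato (C2O4, -2), 3 ammine (NH3, neutral), 1 bromo (Br, -1). Ligand charge sum = -3.
With Co in oxidation state +3, the complex ion is [Co...].

[CoBr(C2O4)(NH3)3]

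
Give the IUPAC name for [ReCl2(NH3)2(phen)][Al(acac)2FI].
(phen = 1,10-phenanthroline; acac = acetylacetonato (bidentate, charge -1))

Aluminium is always +3 in its complexes; the anion's ligand charges sum to -4, so the complex anion is 1−.
A 1:1 salt means the cation carries the equal and opposite charge, 1+.
Cation: ligand charges sum to -2; for the ion to be 1+, Re = +3.

diamminedichloro(1,10-phenanthroline)rhenium(III) bis(acetylacetonato)fluoroiodoaluminate(III)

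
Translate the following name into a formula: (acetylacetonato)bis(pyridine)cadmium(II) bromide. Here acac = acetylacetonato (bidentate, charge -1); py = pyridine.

Ligands: 1 acetylacetonato (acac, -1), 2 pyridine (py, neutral). Ligand charge sum = -1.
With Cd in oxidation state +2, the complex ion is [Cd...]^1+.
Charge balance with bromide (-1) requires 1 complex ion per 1 bromide.

[Cd(acac)(py)2]Br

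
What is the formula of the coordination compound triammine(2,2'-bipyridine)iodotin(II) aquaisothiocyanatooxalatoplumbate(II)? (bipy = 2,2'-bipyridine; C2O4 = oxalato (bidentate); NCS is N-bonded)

[Sn(bipy)I(NH3)3][Pb(C2O4)(H2O)(NCS)]

Cation [Sn…]: ligand charges -1, Sn(II) ⇒ ion charge 1+.
Anion [Pb…]: ligand charges -3, Pb(II) ⇒ ion charge 1−.
One 1+ cation balances one 1− anion.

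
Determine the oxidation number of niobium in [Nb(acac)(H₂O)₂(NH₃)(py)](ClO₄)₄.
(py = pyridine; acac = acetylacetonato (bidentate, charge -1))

+5

4 perchlorate outside the brackets (-1 each) → the complex ion is 4+.
Ligand charges: 2×H2O neutral; 1×NH3 neutral; 1×py neutral; 1×acac = -1; sum -1.
Nb + (-1) = 4+ ⇒ Nb is +5.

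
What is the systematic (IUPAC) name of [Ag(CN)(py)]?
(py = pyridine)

There is no counter-ion, so the complex is neutral overall.
Ligand charges: 1×cyano (-1 each), 1×pyridine (neutral); total -1. So Ag + (-1) = 0, giving Ag = +1.
Ligands are named alphabetically: cyano before pyridine.

cyano(pyridine)silver(I)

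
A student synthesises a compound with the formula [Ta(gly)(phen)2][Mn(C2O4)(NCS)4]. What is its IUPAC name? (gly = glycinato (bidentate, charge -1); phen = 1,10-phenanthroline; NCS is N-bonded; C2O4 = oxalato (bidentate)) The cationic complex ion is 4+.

(glycinato)bis(1,10-phenanthroline)tantalum(V) tetraisothiocyanatooxalatomanganate(II)

Both ions are complex: the cation is named first with the plain metal name, the anion second with the -ate form; each ion's ligands are alphabetised independently.
The complex cation is given as 4+; its ligand charges sum to -1, so Ta = +5.
A 1:1 salt means the anion carries the equal and opposite charge, 4−.
Anion: ligand charges sum to -6; for the ion to be 4−, Mn = +2.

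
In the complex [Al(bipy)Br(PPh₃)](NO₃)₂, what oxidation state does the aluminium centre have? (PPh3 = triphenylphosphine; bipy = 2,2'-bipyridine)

+3

2 nitrate outside the brackets (-1 each) → the complex ion is 2+.
Ligand charges: 1×PPh3 neutral; 1×Br = -1; 1×bipy neutral; sum -1.
Al + (-1) = 2+ ⇒ Al is +3.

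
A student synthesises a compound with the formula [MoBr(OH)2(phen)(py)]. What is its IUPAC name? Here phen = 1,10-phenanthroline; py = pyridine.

There is no counter-ion, so the complex is neutral overall.
Ligand charges: 2×hydroxo (-1 each), 1×1,10-phenanthroline (neutral), 1×bromo (-1 each), 1×pyridine (neutral); total -3. So Mo + (-3) = 0, giving Mo = +3.
Ligands are named alphabetically: bromo before hydroxo before phenanthroline before pyridine.

bromodihydroxo(1,10-phenanthroline)(pyridine)molybdenum(III)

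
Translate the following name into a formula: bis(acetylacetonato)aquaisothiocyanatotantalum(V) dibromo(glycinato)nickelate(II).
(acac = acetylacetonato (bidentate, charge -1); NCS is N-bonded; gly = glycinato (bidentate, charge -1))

Cation [Ta…]: ligand charges -3, Ta(V) ⇒ ion charge 2+.
Anion [Ni…]: ligand charges -3, Ni(II) ⇒ ion charge 1−.

[Ta(acac)2(H2O)(NCS)][NiBr2(gly)]2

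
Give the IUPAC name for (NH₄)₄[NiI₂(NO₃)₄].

The 4 ammonium counter-ions carry a total charge of +4, so each complex ion is 4−.
Ligand charges: 4×nitrato (-1 each), 2×iodo (-1 each); total -6. So Ni + (-6) = 4−, giving Ni = +2.
The complex ion is anionic, so nickel takes the -ate form nickelate(II).

ammonium diiodotetranitratonickelate(II)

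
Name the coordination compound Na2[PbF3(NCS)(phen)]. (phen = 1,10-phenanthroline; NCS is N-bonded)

The 2 sodium counter-ions carry a total charge of +2, so each complex ion is 2−.
Ligand charges: 1×1,10-phenanthroline (neutral), 3×fluoro (-1 each), 1×isothiocyanato (-1 each); total -4. So Pb + (-4) = 2−, giving Pb = +2.
The complex ion is anionic, so lead takes the -ate form plumbate(II).

sodium trifluoroisothiocyanato(1,10-phenanthroline)plumbate(II)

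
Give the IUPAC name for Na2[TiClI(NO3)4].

sodium chloroiodotetranitratotitanate(IV)

The 2 sodium counter-ions carry a total charge of +2, so each complex ion is 2−.
Ligand charges: 4×nitrato (-1 each), 1×chloro (-1 each), 1×iodo (-1 each); total -6. So Ti + (-6) = 2−, giving Ti = +4.
Ligands are named alphabetically: chloro before iodo before nitrato.
The complex ion is anionic, so titanium takes the -ate form titanate(IV).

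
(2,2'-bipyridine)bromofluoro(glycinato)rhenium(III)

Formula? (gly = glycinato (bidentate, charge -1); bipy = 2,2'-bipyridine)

[Re(bipy)BrF(gly)]

Ligands: 1 glycinato (gly, -1), 1 fluoro (F, -1), 1 2,2'-bipyridine (bipy, neutral), 1 bromo (Br, -1). Ligand charge sum = -3.
With Re in oxidation state +3, the complex ion is [Re...].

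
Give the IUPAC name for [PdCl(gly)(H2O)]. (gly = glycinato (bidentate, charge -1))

aquachloro(glycinato)palladium(II)

There is no counter-ion, so the complex is neutral overall.
Ligand charges: 1×aqua (neutral), 1×glycinato (-1 each), 1×chloro (-1 each); total -2. So Pd + (-2) = 0, giving Pd = +2.
Ligands are named alphabetically: aqua before chloro before glycinato.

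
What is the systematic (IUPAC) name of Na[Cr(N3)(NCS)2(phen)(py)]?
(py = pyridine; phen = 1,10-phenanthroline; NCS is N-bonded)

sodium azidodiisothiocyanato(1,10-phenanthroline)(pyridine)chromate(II)

The 1 sodium counter-ion carries a total charge of +1, so each complex ion is 1−.
Ligand charges: 1×pyridine (neutral), 1×1,10-phenanthroline (neutral), 1×azido (-1 each), 2×isothiocyanato (-1 each); total -3. So Cr + (-3) = 1−, giving Cr = +2.
The complex ion is anionic, so chromium takes the -ate form chromate(II).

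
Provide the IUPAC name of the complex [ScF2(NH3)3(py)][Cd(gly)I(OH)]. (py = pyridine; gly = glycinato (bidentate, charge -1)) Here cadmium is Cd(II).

Cd is given as +2; the anion's ligand charges sum to -3, so the complex anion is 1−.
A 1:1 salt means the cation carries the equal and opposite charge, 1+.
Cation: ligand charges sum to -2; for the ion to be 1+, Sc = +3.

triamminedifluoro(pyridine)scandium(III) (glycinato)hydroxoiodocadmate(II)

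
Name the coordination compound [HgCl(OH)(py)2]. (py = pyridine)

chlorohydroxobis(pyridine)mercury(II)

There is no counter-ion, so the complex is neutral overall.
Ligand charges: 2×pyridine (neutral), 1×hydroxo (-1 each), 1×chloro (-1 each); total -2. So Hg + (-2) = 0, giving Hg = +2.
Ligands are named alphabetically: chloro before hydroxo before pyridine.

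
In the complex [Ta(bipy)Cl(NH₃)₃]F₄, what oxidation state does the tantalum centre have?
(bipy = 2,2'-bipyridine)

4 fluoride outside the brackets (-1 each) → the complex ion is 4+.
Ligand charges: 1×Cl = -1; 3×NH3 neutral; 1×bipy neutral; sum -1.
Ta + (-1) = 4+ ⇒ Ta is +5.

+5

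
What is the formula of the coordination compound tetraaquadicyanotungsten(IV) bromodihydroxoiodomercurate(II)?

[W(CN)2(H2O)4][HgBrI(OH)2]

Cation [W…]: ligand charges -2, W(IV) ⇒ ion charge 2+.
Anion [Hg…]: ligand charges -4, Hg(II) ⇒ ion charge 2−.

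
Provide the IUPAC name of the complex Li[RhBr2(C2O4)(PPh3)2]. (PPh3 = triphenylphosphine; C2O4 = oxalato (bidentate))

The 1 lithium counter-ion carries a total charge of +1, so each complex ion is 1−.
Ligand charges: 2×triphenylphosphine (neutral), 1×oxalato (-2 each), 2×bromo (-1 each); total -4. So Rh + (-4) = 1−, giving Rh = +3.
Ligands are named alphabetically: bromo before oxalato before triphenylphosphine.
The complex ion is anionic, so rhodium takes the -ate form rhodate(III).

lithium dibromooxalatobis(triphenylphosphine)rhodate(III)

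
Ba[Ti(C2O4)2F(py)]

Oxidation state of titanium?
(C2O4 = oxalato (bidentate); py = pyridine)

1 barium outside the brackets (+2 each) → the complex ion is 2−.
Ligand charges: 2×C2O4 = -4; 1×F = -1; 1×py neutral; sum -5.
Ti + (-5) = 2− ⇒ Ti is +3.

+3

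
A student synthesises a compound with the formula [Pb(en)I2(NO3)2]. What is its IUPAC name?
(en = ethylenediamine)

(ethylenediamine)diiododinitratolead(IV)

There is no counter-ion, so the complex is neutral overall.
Ligand charges: 2×iodo (-1 each), 1×ethylenediamine (neutral), 2×nitrato (-1 each); total -4. So Pb + (-4) = 0, giving Pb = +4.
Ligands are named alphabetically: ethylenediamine before iodo before nitrato.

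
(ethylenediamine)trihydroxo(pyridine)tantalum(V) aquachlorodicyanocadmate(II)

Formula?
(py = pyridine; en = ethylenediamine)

Cation [Ta…]: ligand charges -3, Ta(V) ⇒ ion charge 2+.
Anion [Cd…]: ligand charges -3, Cd(II) ⇒ ion charge 1−.
One 2+ cation requires 2 of the 1− anion.

[Ta(en)(OH)3(py)][CdCl(CN)2(H2O)]2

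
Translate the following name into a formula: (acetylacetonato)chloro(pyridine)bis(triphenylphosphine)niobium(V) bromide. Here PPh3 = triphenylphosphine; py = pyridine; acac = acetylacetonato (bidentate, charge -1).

[Nb(acac)Cl(PPh3)2(py)]Br3

Ligands: 2 triphenylphosphine (PPh3, neutral), 1 pyridine (py, neutral), 1 chloro (Cl, -1), 1 acetylacetonato (acac, -1). Ligand charge sum = -2.
With Nb in oxidation state +5, the complex ion is [Nb...]^3+.
Charge balance with bromide (-1) requires 1 complex ion per 3 bromide.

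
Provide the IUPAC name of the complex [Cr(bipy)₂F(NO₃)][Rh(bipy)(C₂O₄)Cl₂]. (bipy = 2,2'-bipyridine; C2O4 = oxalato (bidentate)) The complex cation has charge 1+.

bis(2,2'-bipyridine)fluoronitratochromium(III) (2,2'-bipyridine)dichlorooxalatorhodate(III)

Both ions are complex: the cation is named first with the plain metal name, the anion second with the -ate form; each ion's ligands are alphabetised independently.
The complex cation is given as 1+; its ligand charges sum to -2, so Cr = +3.
A 1:1 salt means the anion carries the equal and opposite charge, 1−.
Anion: ligand charges sum to -4; for the ion to be 1−, Rh = +3.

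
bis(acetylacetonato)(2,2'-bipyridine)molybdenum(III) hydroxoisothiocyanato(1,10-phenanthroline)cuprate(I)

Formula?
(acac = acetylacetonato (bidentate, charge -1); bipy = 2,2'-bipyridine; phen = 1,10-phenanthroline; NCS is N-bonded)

[Mo(acac)2(bipy)][Cu(NCS)(OH)(phen)]

Cation [Mo…]: ligand charges -2, Mo(III) ⇒ ion charge 1+.
Anion [Cu…]: ligand charges -2, Cu(I) ⇒ ion charge 1−.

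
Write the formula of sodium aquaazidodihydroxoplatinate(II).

Ligands: 2 hydroxo (OH, -1), 1 azido (N3, -1), 1 aqua (H2O, neutral). Ligand charge sum = -3.
With Pt in oxidation state +2, the complex ion is [Pt...]^1−.
Charge balance with sodium (+1) requires 1 complex ion per 1 sodium.

Na[Pt(H2O)(N3)(OH)2]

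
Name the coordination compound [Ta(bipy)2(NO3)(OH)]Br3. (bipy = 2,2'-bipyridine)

bis(2,2'-bipyridine)hydroxonitratotantalum(V) bromide

The 3 bromide counter-ions carry a total charge of -3, so each complex ion is 3+.
Ligand charges: 2×2,2'-bipyridine (neutral), 1×hydroxo (-1 each), 1×nitrato (-1 each); total -2. So Ta + (-2) = 3+, giving Ta = +5.
Ligands are named alphabetically: bipyridine before hydroxo before nitrato.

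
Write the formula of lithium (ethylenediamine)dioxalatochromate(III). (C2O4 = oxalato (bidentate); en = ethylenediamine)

Ligands: 2 oxalato (C2O4, -2), 1 ethylenediamine (en, neutral). Ligand charge sum = -4.
With Cr in oxidation state +3, the complex ion is [Cr...]^1−.
Charge balance with lithium (+1) requires 1 complex ion per 1 lithium.

Li[Cr(C2O4)2(en)]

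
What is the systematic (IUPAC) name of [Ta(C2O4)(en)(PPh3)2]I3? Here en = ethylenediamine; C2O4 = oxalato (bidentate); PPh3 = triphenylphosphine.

The 3 iodide counter-ions carry a total charge of -3, so each complex ion is 3+.
Ligand charges: 1×ethylenediamine (neutral), 1×oxalato (-2 each), 2×triphenylphosphine (neutral); total -2. So Ta + (-2) = 3+, giving Ta = +5.
Ligands are named alphabetically: ethylenediamine before oxalato before triphenylphosphine.

(ethylenediamine)oxalatobis(triphenylphosphine)tantalum(V) iodide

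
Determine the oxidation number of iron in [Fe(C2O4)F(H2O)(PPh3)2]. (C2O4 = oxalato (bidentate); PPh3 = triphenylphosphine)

+3

No counter-ion: the bracketed complex is neutral.
Ligand charges: 1×C2O4 = -2; 1×F = -1; 2×PPh3 neutral; 1×H2O neutral; sum -3.
Fe + (-3) = 0 ⇒ Fe is +3.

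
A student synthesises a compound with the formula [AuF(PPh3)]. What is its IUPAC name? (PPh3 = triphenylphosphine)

There is no counter-ion, so the complex is neutral overall.
Ligand charges: 1×fluoro (-1 each), 1×triphenylphosphine (neutral); total -1. So Au + (-1) = 0, giving Au = +1.
Ligands are named alphabetically: fluoro before triphenylphosphine.

fluoro(triphenylphosphine)gold(I)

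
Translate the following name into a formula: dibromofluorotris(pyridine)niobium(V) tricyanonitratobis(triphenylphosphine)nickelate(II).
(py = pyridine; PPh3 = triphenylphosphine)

Cation [Nb…]: ligand charges -3, Nb(V) ⇒ ion charge 2+.
Anion [Ni…]: ligand charges -4, Ni(II) ⇒ ion charge 2−.
One 2+ cation balances one 2− anion.

[NbBr2F(py)3][Ni(CN)3(NO3)(PPh3)2]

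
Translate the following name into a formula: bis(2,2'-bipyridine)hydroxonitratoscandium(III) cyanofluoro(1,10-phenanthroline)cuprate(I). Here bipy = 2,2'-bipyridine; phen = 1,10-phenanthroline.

Cation [Sc…]: ligand charges -2, Sc(III) ⇒ ion charge 1+.
Anion [Cu…]: ligand charges -2, Cu(I) ⇒ ion charge 1−.
One 1+ cation balances one 1− anion.

[Sc(bipy)2(NO3)(OH)][Cu(CN)F(phen)]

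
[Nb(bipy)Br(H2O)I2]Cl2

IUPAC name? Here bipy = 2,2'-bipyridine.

The 2 chloride counter-ions carry a total charge of -2, so each complex ion is 2+.
Ligand charges: 1×2,2'-bipyridine (neutral), 1×aqua (neutral), 2×iodo (-1 each), 1×bromo (-1 each); total -3. So Nb + (-3) = 2+, giving Nb = +5.
Ligands are named alphabetically: aqua before bipyridine before bromo before iodo.

aqua(2,2'-bipyridine)bromodiiodoniobium(V) chloride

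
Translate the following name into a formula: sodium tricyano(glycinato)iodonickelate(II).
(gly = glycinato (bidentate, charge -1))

Ligands: 1 iodo (I, -1), 1 glycinato (gly, -1), 3 cyano (CN, -1). Ligand charge sum = -5.
With Ni in oxidation state +2, the complex ion is [Ni...]^3−.
Charge balance with sodium (+1) requires 1 complex ion per 3 sodium.

Na3[Ni(CN)3(gly)I]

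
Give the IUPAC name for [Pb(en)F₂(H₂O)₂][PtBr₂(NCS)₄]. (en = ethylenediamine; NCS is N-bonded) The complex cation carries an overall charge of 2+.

diaqua(ethylenediamine)difluorolead(IV) dibromotetraisothiocyanatoplatinate(IV)

Both ions are complex: the cation is named first with the plain metal name, the anion second with the -ate form; each ion's ligands are alphabetised independently.
The complex cation is given as 2+; its ligand charges sum to -2, so Pb = +4.
A 1:1 salt means the anion carries the equal and opposite charge, 2−.
Anion: ligand charges sum to -6; for the ion to be 2−, Pt = +4.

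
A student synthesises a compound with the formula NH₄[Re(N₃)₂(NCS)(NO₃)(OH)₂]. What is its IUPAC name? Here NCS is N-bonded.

The 1 ammonium counter-ion carries a total charge of +1, so each complex ion is 1−.
Ligand charges: 2×hydroxo (-1 each), 1×nitrato (-1 each), 1×isothiocyanato (-1 each), 2×azido (-1 each); total -6. So Re + (-6) = 1−, giving Re = +5.
Ligands are named alphabetically: azido before hydroxo before isothiocyanato before nitrato.
The complex ion is anionic, so rhenium takes the -ate form rhenate(V).

ammonium diazidodihydroxoisothiocyanatonitratorhenate(V)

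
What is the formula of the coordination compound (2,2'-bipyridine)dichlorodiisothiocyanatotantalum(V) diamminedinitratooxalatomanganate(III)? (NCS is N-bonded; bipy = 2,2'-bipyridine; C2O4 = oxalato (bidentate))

[Ta(bipy)Cl2(NCS)2][Mn(C2O4)(NH3)2(NO3)2]

Cation [Ta…]: ligand charges -4, Ta(V) ⇒ ion charge 1+.
Anion [Mn…]: ligand charges -4, Mn(III) ⇒ ion charge 1−.
One 1+ cation balances one 1− anion.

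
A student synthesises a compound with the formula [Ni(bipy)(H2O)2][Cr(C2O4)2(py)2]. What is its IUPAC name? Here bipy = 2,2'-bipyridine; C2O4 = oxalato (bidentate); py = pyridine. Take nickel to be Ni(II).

Ni is given as +2; the cation's ligand charges sum to 0, so the complex cation is 2+.
A 1:1 salt means the anion carries the equal and opposite charge, 2−.
Anion: ligand charges sum to -4; for the ion to be 2−, Cr = +2.

diaqua(2,2'-bipyridine)nickel(II) dioxalatobis(pyridine)chromate(II)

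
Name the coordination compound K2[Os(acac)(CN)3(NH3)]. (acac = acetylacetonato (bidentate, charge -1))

The 2 potassium counter-ions carry a total charge of +2, so each complex ion is 2−.
Ligand charges: 3×cyano (-1 each), 1×ammine (neutral), 1×acetylacetonato (-1 each); total -4. So Os + (-4) = 2−, giving Os = +2.
The complex ion is anionic, so osmium takes the -ate form osmate(II).

potassium (acetylacetonato)amminetricyanoosmate(II)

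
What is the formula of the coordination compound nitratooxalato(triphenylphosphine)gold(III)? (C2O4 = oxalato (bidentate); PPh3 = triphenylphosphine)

[Au(C2O4)(NO3)(PPh3)]

Ligands: 1 oxalato (C2O4, -2), 1 nitrato (NO3, -1), 1 triphenylphosphine (PPh3, neutral). Ligand charge sum = -3.
With Au in oxidation state +3, the complex ion is [Au...].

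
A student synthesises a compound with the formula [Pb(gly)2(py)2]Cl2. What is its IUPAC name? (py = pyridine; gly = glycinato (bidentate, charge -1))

The 2 chloride counter-ions carry a total charge of -2, so each complex ion is 2+.
Ligand charges: 2×pyridine (neutral), 2×glycinato (-1 each); total -2. So Pb + (-2) = 2+, giving Pb = +4.
Ligands are named alphabetically: glycinato before pyridine.

bis(glycinato)bis(pyridine)lead(IV) chloride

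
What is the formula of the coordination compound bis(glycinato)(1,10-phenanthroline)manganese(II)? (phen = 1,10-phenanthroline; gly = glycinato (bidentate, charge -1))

Ligands: 1 1,10-phenanthroline (phen, neutral), 2 glycinato (gly, -1). Ligand charge sum = -2.
With Mn in oxidation state +2, the complex ion is [Mn...].

[Mn(gly)2(phen)]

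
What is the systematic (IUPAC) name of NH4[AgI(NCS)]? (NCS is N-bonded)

The 1 ammonium counter-ion carries a total charge of +1, so each complex ion is 1−.
Ligand charges: 1×isothiocyanato (-1 each), 1×iodo (-1 each); total -2. So Ag + (-2) = 1−, giving Ag = +1.
Ligands are named alphabetically: iodo before isothiocyanato.
The complex ion is anionic, so silver takes the -ate form argentate(I).

ammonium iodoisothiocyanatoargentate(I)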